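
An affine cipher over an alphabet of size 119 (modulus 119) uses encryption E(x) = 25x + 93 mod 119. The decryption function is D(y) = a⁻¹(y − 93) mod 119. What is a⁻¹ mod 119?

gcd(119, 25) by repeated division:
119 = 4*25 + 19
25 = 1*19 + 6
19 = 3*6 + 1
6 = 6*1 + 0
Since gcd(25, 119) = 1, back-substitute to write 1 as a combination:
1 = 19 − 3·6
1 = −3·25 + 4·19
1 = 4·119 − 19·25
Thus 25·(-19) ≡ 1 (mod 119); reducing, -19 mod 119 = 100.

100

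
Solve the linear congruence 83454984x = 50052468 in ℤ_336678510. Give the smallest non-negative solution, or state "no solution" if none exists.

First find gcd(83454984, 336678510):
336678510 = 4*83454984 + 2858574
83454984 = 29*2858574 + 556338
2858574 = 5*556338 + 76884
556338 = 7*76884 + 18150
76884 = 4*18150 + 4284
18150 = 4*4284 + 1014
4284 = 4*1014 + 228
1014 = 4*228 + 102
228 = 2*102 + 24
102 = 4*24 + 6
24 = 4*6 + 0
gcd = 6 and 6 | 50052468, so solutions exist. Divide through by 6: 13909164x ≡ 8342078 (mod 56113085).
Now find 13909164⁻¹ mod 56113085:
56113085 = 4·13909164 + 476429
13909164 = 29·476429 + 92723
476429 = 5·92723 + 12814
92723 = 7·12814 + 3025
12814 = 4·3025 + 714
3025 = 4·714 + 169
714 = 4·169 + 38
169 = 4·38 + 17
38 = 2·17 + 4
17 = 4·4 + 1
4 = 4·1 + 0
Back-substitute:
1 = 17 − 4·4
1 = −4·38 + 9·17
1 = 9·169 − 40·38
1 = −40·714 + 169·169
1 = 169·3025 − 716·714
1 = −716·12814 + 3033·3025
1 = 3033·92723 − 21947·12814
1 = −21947·476429 + 112768·92723
1 = 112768·13909164 − 3292219·476429
1 = −3292219·56113085 + 13281644·13909164
So 13909164⁻¹ ≡ 13281644 (mod 56113085).
Then x ≡ 13281644·8342078 ≡ 45508947 (mod 56113085); the smallest non-negative solution is x = 45508947.

45508947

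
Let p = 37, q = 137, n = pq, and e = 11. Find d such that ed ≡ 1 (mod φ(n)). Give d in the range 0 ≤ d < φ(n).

4451

φ(n) = (p−1)(q−1) = 36·136 = 4896.
Need d with 11·d ≡ 1 (mod 4896). Apply the extended Euclidean algorithm:
4896 = 445·11 + 1
11 = 11·1 + 0
Back-substitute:
1 = 4896 − 445·11
So 11·(-445) ≡ 1 (mod 4896), hence d ≡ -445 ≡ 4451 (mod 4896).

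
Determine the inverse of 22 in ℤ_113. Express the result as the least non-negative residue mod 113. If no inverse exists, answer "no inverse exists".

36

Apply the Euclidean algorithm to 113 and 22:
113 = 5×22 + 3
22 = 7×3 + 1
3 = 3×1 + 0
Since gcd(22, 113) = 1, back-substitute to write 1 as a combination:
1 = 22 − 7·3
1 = −7·113 + 36·22
So 22·36 ≡ 1 (mod 113).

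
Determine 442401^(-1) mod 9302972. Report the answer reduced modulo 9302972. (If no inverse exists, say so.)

Extended Euclidean algorithm:
9302972 = 21·442401 + 12551
442401 = 35·12551 + 3116
12551 = 4·3116 + 87
3116 = 35·87 + 71
87 = 1·71 + 16
71 = 4·16 + 7
16 = 2·7 + 2
7 = 3·2 + 1
2 = 2·1 + 0
gcd = 1, so the inverse exists. Back-substitute:
1 = 7 − 3·2
1 = −3·16 + 7·7
1 = 7·71 − 31·16
1 = −31·87 + 38·71
1 = 38·3116 − 1361·87
1 = −1361·12551 + 5482·3116
1 = 5482·442401 − 193231·12551
1 = −193231·9302972 + 4063333·442401
So 442401·4063333 ≡ 1 (mod 9302972).

4063333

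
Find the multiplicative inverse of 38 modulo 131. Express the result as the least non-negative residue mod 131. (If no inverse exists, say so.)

Run Euclid on (131, 38):
131 = 3×38 + 17
38 = 2×17 + 4
17 = 4×4 + 1
4 = 4×1 + 0
The gcd is 1. Working backward:
1 = 17 − 4·4
1 = −4·38 + 9·17
1 = 9·131 − 31·38
So 38·(-31) ≡ 1 (mod 131), and -31 ≡ 100 (mod 131).

100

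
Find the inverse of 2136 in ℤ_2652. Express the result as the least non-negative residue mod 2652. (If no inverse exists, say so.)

Euclidean algorithm on 2652, 2136:
2652 = 1·2136 + 516
2136 = 4·516 + 72
516 = 7·72 + 12
72 = 6·12 + 0
Since gcd = 12 > 1, 2136 is not a unit mod 2652.

no inverse exists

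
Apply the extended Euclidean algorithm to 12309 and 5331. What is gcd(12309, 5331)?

Repeated division:
12309 = 2*5331 + 1647
5331 = 3*1647 + 390
1647 = 4*390 + 87
390 = 4*87 + 42
87 = 2*42 + 3
42 = 14*3 + 0
gcd(12309, 5331) = 3.
Back-substituting:
3 = 87 − 2·42
3 = −2·390 + 9·87
3 = 9·1647 − 38·390
3 = −38·5331 + 123·1647
3 = 123·12309 − 284·5331
So 3 = (123)·12309 + (-284)·5331.

3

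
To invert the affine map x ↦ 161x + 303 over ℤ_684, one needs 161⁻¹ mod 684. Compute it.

17

Run Euclid on (684, 161):
684 = 4*161 + 40
161 = 4*40 + 1
40 = 40*1 + 0
gcd = 1, so the inverse exists. Back-substitute:
1 = 161 − 4·40
1 = −4·684 + 17·161
So 161·17 ≡ 1 (mod 684).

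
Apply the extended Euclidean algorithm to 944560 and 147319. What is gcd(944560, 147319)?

Euclidean algorithm:
944560 = 6×147319 + 60646
147319 = 2×60646 + 26027
60646 = 2×26027 + 8592
26027 = 3×8592 + 251
8592 = 34×251 + 58
251 = 4×58 + 19
58 = 3×19 + 1
19 = 19×1 + 0
gcd(944560, 147319) = 1.
Back-substituting:
1 = 58 − 3·19
1 = −3·251 + 13·58
1 = 13·8592 − 445·251
1 = −445·26027 + 1348·8592
1 = 1348·60646 − 3141·26027
1 = −3141·147319 + 7630·60646
1 = 7630·944560 − 48921·147319
So 1 = (7630)·944560 + (-48921)·147319.

1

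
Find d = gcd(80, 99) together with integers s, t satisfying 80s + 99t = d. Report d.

Repeated division:
99 = 1*80 + 19
80 = 4*19 + 4
19 = 4*4 + 3
4 = 1*3 + 1
3 = 3*1 + 0
gcd(80, 99) = 1.
Express as a combination:
1 = 4 − 3
1 = −19 + 5·4
1 = 5·80 − 21·19
1 = −21·99 + 26·80
So 1 = (-21)·99 + (26)·80.

1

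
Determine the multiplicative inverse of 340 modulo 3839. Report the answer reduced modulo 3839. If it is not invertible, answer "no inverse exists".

Extended Euclidean algorithm:
3839 = 11×340 + 99
340 = 3×99 + 43
99 = 2×43 + 13
43 = 3×13 + 4
13 = 3×4 + 1
4 = 4×1 + 0
gcd = 1, so the inverse exists. Back-substitute:
1 = 13 − 3·4
1 = −3·43 + 10·13
1 = 10·99 − 23·43
1 = −23·340 + 79·99
1 = 79·3839 − 892·340
Hence 340⁻¹ ≡ -892 ≡ 2947 (mod 3839).

2947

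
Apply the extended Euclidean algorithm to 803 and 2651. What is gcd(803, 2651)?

11

Repeated division:
2651 = 3·803 + 242
803 = 3·242 + 77
242 = 3·77 + 11
77 = 7·11 + 0
gcd(803, 2651) = 11.
Express as a combination:
11 = 242 − 3·77
11 = −3·803 + 10·242
11 = 10·2651 − 33·803
So 11 = (10)·2651 + (-33)·803.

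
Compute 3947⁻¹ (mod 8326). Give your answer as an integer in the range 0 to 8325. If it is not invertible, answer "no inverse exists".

Extended Euclidean algorithm:
8326 = 2×3947 + 432
3947 = 9×432 + 59
432 = 7×59 + 19
59 = 3×19 + 2
19 = 9×2 + 1
2 = 2×1 + 0
gcd = 1, so the inverse exists. Back-substitute:
1 = 19 − 9·2
1 = −9·59 + 28·19
1 = 28·432 − 205·59
1 = −205·3947 + 1873·432
1 = 1873·8326 − 3951·3947
Hence 3947⁻¹ ≡ -3951 ≡ 4375 (mod 8326).

4375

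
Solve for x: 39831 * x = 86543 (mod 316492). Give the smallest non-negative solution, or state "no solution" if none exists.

gcd(39831, 316492):
316492 = 7×39831 + 37675
39831 = 1×37675 + 2156
37675 = 17×2156 + 1023
2156 = 2×1023 + 110
1023 = 9×110 + 33
110 = 3×33 + 11
33 = 3×11 + 0
gcd = 11, but 11 ∤ 86543, so the congruence has no solution.

no solution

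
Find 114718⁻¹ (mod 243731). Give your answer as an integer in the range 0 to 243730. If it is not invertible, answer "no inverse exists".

29275

Run Euclid on (243731, 114718):
243731 = 2·114718 + 14295
114718 = 8·14295 + 358
14295 = 39·358 + 333
358 = 1·333 + 25
333 = 13·25 + 8
25 = 3·8 + 1
8 = 8·1 + 0
Since gcd(114718, 243731) = 1, back-substitute to write 1 as a combination:
1 = 25 − 3·8
1 = −3·333 + 40·25
1 = 40·358 − 43·333
1 = −43·14295 + 1717·358
1 = 1717·114718 − 13779·14295
1 = −13779·243731 + 29275·114718
So 114718·29275 ≡ 1 (mod 243731).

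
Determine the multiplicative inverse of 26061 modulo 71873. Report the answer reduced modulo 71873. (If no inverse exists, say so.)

gcd(71873, 26061) by repeated division:
71873 = 2·26061 + 19751
26061 = 1·19751 + 6310
19751 = 3·6310 + 821
6310 = 7·821 + 563
821 = 1·563 + 258
563 = 2·258 + 47
258 = 5·47 + 23
47 = 2·23 + 1
23 = 23·1 + 0
The gcd is 1. Working backward:
1 = 47 − 2·23
1 = −2·258 + 11·47
1 = 11·563 − 24·258
1 = −24·821 + 35·563
1 = 35·6310 − 269·821
1 = −269·19751 + 842·6310
1 = 842·26061 − 1111·19751
1 = −1111·71873 + 3064·26061
So 26061·3064 ≡ 1 (mod 71873).

3064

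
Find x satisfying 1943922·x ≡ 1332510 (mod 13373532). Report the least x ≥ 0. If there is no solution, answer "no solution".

1481681

First find gcd(1943922, 13373532):
13373532 = 6·1943922 + 1710000
1943922 = 1·1710000 + 233922
1710000 = 7·233922 + 72546
233922 = 3·72546 + 16284
72546 = 4·16284 + 7410
16284 = 2·7410 + 1464
7410 = 5·1464 + 90
1464 = 16·90 + 24
90 = 3·24 + 18
24 = 1·18 + 6
18 = 3·6 + 0
gcd = 6 and 6 | 1332510, so solutions exist. Divide through by 6: 323987x ≡ 222085 (mod 2228922).
Now find 323987⁻¹ mod 2228922:
2228922 = 6·323987 + 285000
323987 = 1·285000 + 38987
285000 = 7·38987 + 12091
38987 = 3·12091 + 2714
12091 = 4·2714 + 1235
2714 = 2·1235 + 244
1235 = 5·244 + 15
244 = 16·15 + 4
15 = 3·4 + 3
4 = 1·3 + 1
3 = 3·1 + 0
Back-substitute:
1 = 4 − 3
1 = −15 + 4·4
1 = 4·244 − 65·15
1 = −65·1235 + 329·244
1 = 329·2714 − 723·1235
1 = −723·12091 + 3221·2714
1 = 3221·38987 − 10386·12091
1 = −10386·285000 + 75923·38987
1 = 75923·323987 − 86309·285000
1 = −86309·2228922 + 593777·323987
So 323987⁻¹ ≡ 593777 (mod 2228922).
Then x ≡ 593777·222085 ≡ 1481681 (mod 2228922); the smallest non-negative solution is x = 1481681.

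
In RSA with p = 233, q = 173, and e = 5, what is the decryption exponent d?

φ(n) = (p−1)(q−1) = 232·172 = 39904.
Need d with 5·d ≡ 1 (mod 39904). Apply the extended Euclidean algorithm:
39904 = 7980*5 + 4
5 = 1*4 + 1
4 = 4*1 + 0
Back-substitute:
1 = 5 − 4
1 = −39904 + 7981·5
So 5·7981 ≡ 1 (mod 39904), hence d = 7981.

7981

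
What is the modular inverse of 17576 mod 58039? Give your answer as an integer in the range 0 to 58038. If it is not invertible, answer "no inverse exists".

43909

Run Euclid on (58039, 17576):
58039 = 3×17576 + 5311
17576 = 3×5311 + 1643
5311 = 3×1643 + 382
1643 = 4×382 + 115
382 = 3×115 + 37
115 = 3×37 + 4
37 = 9×4 + 1
4 = 4×1 + 0
The gcd is 1. Working backward:
1 = 37 − 9·4
1 = −9·115 + 28·37
1 = 28·382 − 93·115
1 = −93·1643 + 400·382
1 = 400·5311 − 1293·1643
1 = −1293·17576 + 4279·5311
1 = 4279·58039 − 14130·17576
Thus 17576·(-14130) ≡ 1 (mod 58039); reducing, -14130 mod 58039 = 43909.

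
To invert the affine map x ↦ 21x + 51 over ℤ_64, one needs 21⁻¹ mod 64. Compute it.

61

Extended Euclidean algorithm:
64 = 3×21 + 1
21 = 21×1 + 0
gcd = 1, so the inverse exists. Back-substitute:
1 = 64 − 3·21
Thus 21·(-3) ≡ 1 (mod 64); reducing, -3 mod 64 = 61.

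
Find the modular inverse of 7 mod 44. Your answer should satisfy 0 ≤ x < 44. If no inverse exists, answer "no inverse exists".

Apply the Euclidean algorithm to 44 and 7:
44 = 6×7 + 2
7 = 3×2 + 1
2 = 2×1 + 0
The gcd is 1. Working backward:
1 = 7 − 3·2
1 = −3·44 + 19·7
So 7·19 ≡ 1 (mod 44).

19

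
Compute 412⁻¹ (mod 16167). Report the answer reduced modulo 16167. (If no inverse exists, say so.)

Run Euclid on (16167, 412):
16167 = 39*412 + 99
412 = 4*99 + 16
99 = 6*16 + 3
16 = 5*3 + 1
3 = 3*1 + 0
gcd = 1, so the inverse exists. Back-substitute:
1 = 16 − 5·3
1 = −5·99 + 31·16
1 = 31·412 − 129·99
1 = −129·16167 + 5062·412
So 412·5062 ≡ 1 (mod 16167).

5062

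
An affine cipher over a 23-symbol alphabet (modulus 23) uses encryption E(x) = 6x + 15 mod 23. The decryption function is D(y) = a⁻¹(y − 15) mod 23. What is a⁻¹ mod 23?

4

Apply the Euclidean algorithm to 23 and 6:
23 = 3×6 + 5
6 = 1×5 + 1
5 = 5×1 + 0
The gcd is 1. Working backward:
1 = 6 − 5
1 = −23 + 4·6
So 6·4 ≡ 1 (mod 23).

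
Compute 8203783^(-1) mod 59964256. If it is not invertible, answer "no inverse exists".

58212119

Apply the Euclidean algorithm to 59964256 and 8203783:
59964256 = 7·8203783 + 2537775
8203783 = 3·2537775 + 590458
2537775 = 4·590458 + 175943
590458 = 3·175943 + 62629
175943 = 2·62629 + 50685
62629 = 1·50685 + 11944
50685 = 4·11944 + 2909
11944 = 4·2909 + 308
2909 = 9·308 + 137
308 = 2·137 + 34
137 = 4·34 + 1
34 = 34·1 + 0
gcd = 1, so the inverse exists. Back-substitute:
1 = 137 − 4·34
1 = −4·308 + 9·137
1 = 9·2909 − 85·308
1 = −85·11944 + 349·2909
1 = 349·50685 − 1481·11944
1 = −1481·62629 + 1830·50685
1 = 1830·175943 − 5141·62629
1 = −5141·590458 + 17253·175943
1 = 17253·2537775 − 74153·590458
1 = −74153·8203783 + 239712·2537775
1 = 239712·59964256 − 1752137·8203783
Thus 8203783·(-1752137) ≡ 1 (mod 59964256); reducing, -1752137 mod 59964256 = 58212119.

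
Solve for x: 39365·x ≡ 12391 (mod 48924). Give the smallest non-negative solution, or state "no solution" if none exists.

First find gcd(39365, 48924):
48924 = 1·39365 + 9559
39365 = 4·9559 + 1129
9559 = 8·1129 + 527
1129 = 2·527 + 75
527 = 7·75 + 2
75 = 37·2 + 1
2 = 2·1 + 0
gcd = 1, so a unique solution mod 48924 exists.
Back-substitute for the Bézout coefficients:
1 = 75 − 37·2
1 = −37·527 + 260·75
1 = 260·1129 − 557·527
1 = −557·9559 + 4716·1129
1 = 4716·39365 − 19421·9559
1 = −19421·48924 + 24137·39365
So 39365·(24137) ≡ 1 (mod 48924), giving 39365⁻¹ ≡ 24137.
x ≡ 39365⁻¹·12391 ≡ 24137·12391 ≡ 9155 (mod 48924).

9155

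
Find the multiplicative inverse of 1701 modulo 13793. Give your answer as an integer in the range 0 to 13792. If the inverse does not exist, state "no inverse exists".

2684

Apply the Euclidean algorithm to 13793 and 1701:
13793 = 8×1701 + 185
1701 = 9×185 + 36
185 = 5×36 + 5
36 = 7×5 + 1
5 = 5×1 + 0
The gcd is 1. Working backward:
1 = 36 − 7·5
1 = −7·185 + 36·36
1 = 36·1701 − 331·185
1 = −331·13793 + 2684·1701
So 1701·2684 ≡ 1 (mod 13793).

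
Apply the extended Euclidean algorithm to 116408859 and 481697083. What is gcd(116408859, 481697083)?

Repeated division:
481697083 = 4*116408859 + 16061647
116408859 = 7*16061647 + 3977330
16061647 = 4*3977330 + 152327
3977330 = 26*152327 + 16828
152327 = 9*16828 + 875
16828 = 19*875 + 203
875 = 4*203 + 63
203 = 3*63 + 14
63 = 4*14 + 7
14 = 2*7 + 0
gcd(116408859, 481697083) = 7.
Express as a combination:
7 = 63 − 4·14
7 = −4·203 + 13·63
7 = 13·875 − 56·203
7 = −56·16828 + 1077·875
7 = 1077·152327 − 9749·16828
7 = −9749·3977330 + 254551·152327
7 = 254551·16061647 − 1027953·3977330
7 = −1027953·116408859 + 7450222·16061647
7 = 7450222·481697083 − 30828841·116408859
So 7 = (7450222)·481697083 + (-30828841)·116408859.

7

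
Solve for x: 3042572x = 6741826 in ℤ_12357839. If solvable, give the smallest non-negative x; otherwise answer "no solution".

First find gcd(3042572, 12357839):
12357839 = 4·3042572 + 187551
3042572 = 16·187551 + 41756
187551 = 4·41756 + 20527
41756 = 2·20527 + 702
20527 = 29·702 + 169
702 = 4·169 + 26
169 = 6·26 + 13
26 = 2·13 + 0
gcd = 13 and 13 | 6741826, so solutions exist. Divide through by 13: 234044x ≡ 518602 (mod 950603).
Now find 234044⁻¹ mod 950603:
950603 = 4·234044 + 14427
234044 = 16·14427 + 3212
14427 = 4·3212 + 1579
3212 = 2·1579 + 54
1579 = 29·54 + 13
54 = 4·13 + 2
13 = 6·2 + 1
2 = 2·1 + 0
Back-substitute:
1 = 13 − 6·2
1 = −6·54 + 25·13
1 = 25·1579 − 731·54
1 = −731·3212 + 1487·1579
1 = 1487·14427 − 6679·3212
1 = −6679·234044 + 108351·14427
1 = 108351·950603 − 440083·234044
So 234044·(-440083) ≡ 1 (mod 950603), i.e. 234044⁻¹ ≡ 510520.
Then x ≡ 510520·518602 ≡ 449098 (mod 950603); the smallest non-negative solution is x = 449098.

449098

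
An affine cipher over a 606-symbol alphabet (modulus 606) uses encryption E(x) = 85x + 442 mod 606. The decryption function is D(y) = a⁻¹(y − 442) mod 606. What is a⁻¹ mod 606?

385

Run Euclid on (606, 85):
606 = 7·85 + 11
85 = 7·11 + 8
11 = 1·8 + 3
8 = 2·3 + 2
3 = 1·2 + 1
2 = 2·1 + 0
The gcd is 1. Working backward:
1 = 3 − 2
1 = −8 + 3·3
1 = 3·11 − 4·8
1 = −4·85 + 31·11
1 = 31·606 − 221·85
Hence 85⁻¹ ≡ -221 ≡ 385 (mod 606).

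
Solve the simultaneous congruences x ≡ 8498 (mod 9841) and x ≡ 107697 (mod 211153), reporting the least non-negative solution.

1195867136

Write x = 8498 + 9841·k. Then 9841·k ≡ 107697 − 8498 ≡ 99199 (mod 211153).
Need 9841⁻¹ mod 211153. Extended Euclid on (211153, 9841):
211153 = 21*9841 + 4492
9841 = 2*4492 + 857
4492 = 5*857 + 207
857 = 4*207 + 29
207 = 7*29 + 4
29 = 7*4 + 1
4 = 4*1 + 0
Back-substitute:
1 = 29 − 7·4
1 = −7·207 + 50·29
1 = 50·857 − 207·207
1 = −207·4492 + 1085·857
1 = 1085·9841 − 2377·4492
1 = −2377·211153 + 51002·9841
9841⁻¹ ≡ 51002 (mod 211153), so k ≡ 51002·99199 ≡ 121518 (mod 211153).
x = 8498 + 9841·121518 = 1195867136.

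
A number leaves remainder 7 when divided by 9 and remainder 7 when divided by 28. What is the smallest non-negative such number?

7

Write x = 7 + 9·k. Then 9·k ≡ 7 − 7 ≡ 0 (mod 28).
Need 9⁻¹ mod 28. Extended Euclid on (28, 9):
28 = 3*9 + 1
9 = 9*1 + 0
Back-substitute:
1 = 28 − 3·9
9⁻¹ ≡ 25 (mod 28), so k ≡ 25·0 ≡ 0 (mod 28).
x = 7 + 9·0 = 7.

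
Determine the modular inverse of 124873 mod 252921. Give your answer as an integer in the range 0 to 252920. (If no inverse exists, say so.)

40786

gcd(252921, 124873) by repeated division:
252921 = 2·124873 + 3175
124873 = 39·3175 + 1048
3175 = 3·1048 + 31
1048 = 33·31 + 25
31 = 1·25 + 6
25 = 4·6 + 1
6 = 6·1 + 0
Since gcd(124873, 252921) = 1, back-substitute to write 1 as a combination:
1 = 25 − 4·6
1 = −4·31 + 5·25
1 = 5·1048 − 169·31
1 = −169·3175 + 512·1048
1 = 512·124873 − 20137·3175
1 = −20137·252921 + 40786·124873
So 124873·40786 ≡ 1 (mod 252921).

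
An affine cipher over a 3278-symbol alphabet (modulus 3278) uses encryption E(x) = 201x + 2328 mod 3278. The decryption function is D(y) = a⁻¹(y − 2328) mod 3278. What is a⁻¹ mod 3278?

Run Euclid on (3278, 201):
3278 = 16*201 + 62
201 = 3*62 + 15
62 = 4*15 + 2
15 = 7*2 + 1
2 = 2*1 + 0
The gcd is 1. Working backward:
1 = 15 − 7·2
1 = −7·62 + 29·15
1 = 29·201 − 94·62
1 = −94·3278 + 1533·201
So 201·1533 ≡ 1 (mod 3278).

1533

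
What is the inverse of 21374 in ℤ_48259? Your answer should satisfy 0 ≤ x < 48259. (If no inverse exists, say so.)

5114

gcd(48259, 21374) by repeated division:
48259 = 2*21374 + 5511
21374 = 3*5511 + 4841
5511 = 1*4841 + 670
4841 = 7*670 + 151
670 = 4*151 + 66
151 = 2*66 + 19
66 = 3*19 + 9
19 = 2*9 + 1
9 = 9*1 + 0
gcd = 1, so the inverse exists. Back-substitute:
1 = 19 − 2·9
1 = −2·66 + 7·19
1 = 7·151 − 16·66
1 = −16·670 + 71·151
1 = 71·4841 − 513·670
1 = −513·5511 + 584·4841
1 = 584·21374 − 2265·5511
1 = −2265·48259 + 5114·21374
So 21374·5114 ≡ 1 (mod 48259).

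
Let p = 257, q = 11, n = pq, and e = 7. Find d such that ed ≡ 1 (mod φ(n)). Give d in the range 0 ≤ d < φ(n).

φ(n) = (p−1)(q−1) = 256·10 = 2560.
Need d with 7·d ≡ 1 (mod 2560). Apply the extended Euclidean algorithm:
2560 = 365·7 + 5
7 = 1·5 + 2
5 = 2·2 + 1
2 = 2·1 + 0
Back-substitute:
1 = 5 − 2·2
1 = −2·7 + 3·5
1 = 3·2560 − 1097·7
So 7·(-1097) ≡ 1 (mod 2560), hence d ≡ -1097 ≡ 1463 (mod 2560).

1463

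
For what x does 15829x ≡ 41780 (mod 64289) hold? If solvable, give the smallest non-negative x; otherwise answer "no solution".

47599

First find gcd(15829, 64289):
64289 = 4*15829 + 973
15829 = 16*973 + 261
973 = 3*261 + 190
261 = 1*190 + 71
190 = 2*71 + 48
71 = 1*48 + 23
48 = 2*23 + 2
23 = 11*2 + 1
2 = 2*1 + 0
gcd = 1, so a unique solution mod 64289 exists.
Back-substitute for the Bézout coefficients:
1 = 23 − 11·2
1 = −11·48 + 23·23
1 = 23·71 − 34·48
1 = −34·190 + 91·71
1 = 91·261 − 125·190
1 = −125·973 + 466·261
1 = 466·15829 − 7581·973
1 = −7581·64289 + 30790·15829
So 15829·(30790) ≡ 1 (mod 64289), giving 15829⁻¹ ≡ 30790.
x ≡ 15829⁻¹·41780 ≡ 30790·41780 ≡ 47599 (mod 64289).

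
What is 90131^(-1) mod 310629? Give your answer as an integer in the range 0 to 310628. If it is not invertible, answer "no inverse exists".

221129

gcd(310629, 90131) by repeated division:
310629 = 3*90131 + 40236
90131 = 2*40236 + 9659
40236 = 4*9659 + 1600
9659 = 6*1600 + 59
1600 = 27*59 + 7
59 = 8*7 + 3
7 = 2*3 + 1
3 = 3*1 + 0
gcd = 1, so the inverse exists. Back-substitute:
1 = 7 − 2·3
1 = −2·59 + 17·7
1 = 17·1600 − 461·59
1 = −461·9659 + 2783·1600
1 = 2783·40236 − 11593·9659
1 = −11593·90131 + 25969·40236
1 = 25969·310629 − 89500·90131
Thus 90131·(-89500) ≡ 1 (mod 310629); reducing, -89500 mod 310629 = 221129.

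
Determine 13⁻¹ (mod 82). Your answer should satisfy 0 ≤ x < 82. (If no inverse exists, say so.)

19

gcd(82, 13) by repeated division:
82 = 6×13 + 4
13 = 3×4 + 1
4 = 4×1 + 0
The gcd is 1. Working backward:
1 = 13 − 3·4
1 = −3·82 + 19·13
So 13·19 ≡ 1 (mod 82).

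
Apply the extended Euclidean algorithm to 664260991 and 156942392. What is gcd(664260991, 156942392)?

Repeated division:
664260991 = 4·156942392 + 36491423
156942392 = 4·36491423 + 10976700
36491423 = 3·10976700 + 3561323
10976700 = 3·3561323 + 292731
3561323 = 12·292731 + 48551
292731 = 6·48551 + 1425
48551 = 34·1425 + 101
1425 = 14·101 + 11
101 = 9·11 + 2
11 = 5·2 + 1
2 = 2·1 + 0
gcd(664260991, 156942392) = 1.
Express as a combination:
1 = 11 − 5·2
1 = −5·101 + 46·11
1 = 46·1425 − 649·101
1 = −649·48551 + 22112·1425
1 = 22112·292731 − 133321·48551
1 = −133321·3561323 + 1621964·292731
1 = 1621964·10976700 − 4999213·3561323
1 = −4999213·36491423 + 16619603·10976700
1 = 16619603·156942392 − 71477625·36491423
1 = −71477625·664260991 + 302530103·156942392
So 1 = (-71477625)·664260991 + (302530103)·156942392.

1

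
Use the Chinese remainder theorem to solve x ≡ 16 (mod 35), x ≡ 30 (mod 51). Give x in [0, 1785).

1101

Write x = 16 + 35·k. Then 35·k ≡ 30 − 16 ≡ 14 (mod 51).
Need 35⁻¹ mod 51. Extended Euclid on (51, 35):
51 = 1*35 + 16
35 = 2*16 + 3
16 = 5*3 + 1
3 = 3*1 + 0
Back-substitute:
1 = 16 − 5·3
1 = −5·35 + 11·16
1 = 11·51 − 16·35
35⁻¹ ≡ 35 (mod 51), so k ≡ 35·14 ≡ 31 (mod 51).
x = 16 + 35·31 = 1101.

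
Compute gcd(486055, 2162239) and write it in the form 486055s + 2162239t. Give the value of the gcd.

1

Euclidean algorithm:
2162239 = 4*486055 + 218019
486055 = 2*218019 + 50017
218019 = 4*50017 + 17951
50017 = 2*17951 + 14115
17951 = 1*14115 + 3836
14115 = 3*3836 + 2607
3836 = 1*2607 + 1229
2607 = 2*1229 + 149
1229 = 8*149 + 37
149 = 4*37 + 1
37 = 37*1 + 0
gcd(486055, 2162239) = 1.
Back-substituting:
1 = 149 − 4·37
1 = −4·1229 + 33·149
1 = 33·2607 − 70·1229
1 = −70·3836 + 103·2607
1 = 103·14115 − 379·3836
1 = −379·17951 + 482·14115
1 = 482·50017 − 1343·17951
1 = −1343·218019 + 5854·50017
1 = 5854·486055 − 13051·218019
1 = −13051·2162239 + 58058·486055
So 1 = (-13051)·2162239 + (58058)·486055.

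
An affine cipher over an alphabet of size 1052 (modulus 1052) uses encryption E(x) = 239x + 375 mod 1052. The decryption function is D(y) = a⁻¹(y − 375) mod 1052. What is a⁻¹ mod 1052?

515

gcd(1052, 239) by repeated division:
1052 = 4*239 + 96
239 = 2*96 + 47
96 = 2*47 + 2
47 = 23*2 + 1
2 = 2*1 + 0
gcd = 1, so the inverse exists. Back-substitute:
1 = 47 − 23·2
1 = −23·96 + 47·47
1 = 47·239 − 117·96
1 = −117·1052 + 515·239
So 239·515 ≡ 1 (mod 1052).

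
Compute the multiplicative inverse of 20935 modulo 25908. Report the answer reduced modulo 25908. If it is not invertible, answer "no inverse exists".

Run Euclid on (25908, 20935):
25908 = 1*20935 + 4973
20935 = 4*4973 + 1043
4973 = 4*1043 + 801
1043 = 1*801 + 242
801 = 3*242 + 75
242 = 3*75 + 17
75 = 4*17 + 7
17 = 2*7 + 3
7 = 2*3 + 1
3 = 3*1 + 0
gcd = 1, so the inverse exists. Back-substitute:
1 = 7 − 2·3
1 = −2·17 + 5·7
1 = 5·75 − 22·17
1 = −22·242 + 71·75
1 = 71·801 − 235·242
1 = −235·1043 + 306·801
1 = 306·4973 − 1459·1043
1 = −1459·20935 + 6142·4973
1 = 6142·25908 − 7601·20935
Thus 20935·(-7601) ≡ 1 (mod 25908); reducing, -7601 mod 25908 = 18307.

18307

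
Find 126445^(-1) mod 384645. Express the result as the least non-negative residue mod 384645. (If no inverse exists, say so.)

no inverse exists

Compute gcd(126445, 384645):
384645 = 3*126445 + 5310
126445 = 23*5310 + 4315
5310 = 1*4315 + 995
4315 = 4*995 + 335
995 = 2*335 + 325
335 = 1*325 + 10
325 = 32*10 + 5
10 = 2*5 + 0
gcd(126445, 384645) = 5 ≠ 1, so 126445 has no multiplicative inverse modulo 384645.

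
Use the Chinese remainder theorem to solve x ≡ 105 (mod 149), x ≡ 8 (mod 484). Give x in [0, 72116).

28564

Write x = 105 + 149·k. Then 149·k ≡ 8 − 105 ≡ 387 (mod 484).
Need 149⁻¹ mod 484. Extended Euclid on (484, 149):
484 = 3·149 + 37
149 = 4·37 + 1
37 = 37·1 + 0
Back-substitute:
1 = 149 − 4·37
1 = −4·484 + 13·149
149⁻¹ ≡ 13 (mod 484), so k ≡ 13·387 ≡ 191 (mod 484).
x = 105 + 149·191 = 28564.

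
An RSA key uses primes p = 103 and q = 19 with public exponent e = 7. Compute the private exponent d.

φ(n) = (p−1)(q−1) = 102·18 = 1836.
Need d with 7·d ≡ 1 (mod 1836). Apply the extended Euclidean algorithm:
1836 = 262×7 + 2
7 = 3×2 + 1
2 = 2×1 + 0
Back-substitute:
1 = 7 − 3·2
1 = −3·1836 + 787·7
So 7·787 ≡ 1 (mod 1836), hence d = 787.

787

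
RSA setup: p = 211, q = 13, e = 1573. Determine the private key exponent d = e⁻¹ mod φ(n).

φ(n) = (p−1)(q−1) = 210·12 = 2520.
Need d with 1573·d ≡ 1 (mod 2520). Apply the extended Euclidean algorithm:
2520 = 1*1573 + 947
1573 = 1*947 + 626
947 = 1*626 + 321
626 = 1*321 + 305
321 = 1*305 + 16
305 = 19*16 + 1
16 = 16*1 + 0
Back-substitute:
1 = 305 − 19·16
1 = −19·321 + 20·305
1 = 20·626 − 39·321
1 = −39·947 + 59·626
1 = 59·1573 − 98·947
1 = −98·2520 + 157·1573
So 1573·157 ≡ 1 (mod 2520), hence d = 157.

157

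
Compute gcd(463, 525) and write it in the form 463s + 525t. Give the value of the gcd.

1

Apply Euclid's algorithm to 525 and 463:
525 = 1×463 + 62
463 = 7×62 + 29
62 = 2×29 + 4
29 = 7×4 + 1
4 = 4×1 + 0
gcd(463, 525) = 1.
Express as a combination:
1 = 29 − 7·4
1 = −7·62 + 15·29
1 = 15·463 − 112·62
1 = −112·525 + 127·463
So 1 = (-112)·525 + (127)·463.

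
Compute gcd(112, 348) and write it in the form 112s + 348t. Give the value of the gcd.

Apply Euclid's algorithm to 348 and 112:
348 = 3×112 + 12
112 = 9×12 + 4
12 = 3×4 + 0
gcd(112, 348) = 4.
Working backward:
4 = 112 − 9·12
4 = −9·348 + 28·112
So 4 = (-9)·348 + (28)·112.

4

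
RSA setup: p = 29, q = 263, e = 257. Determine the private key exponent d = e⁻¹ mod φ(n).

3825

φ(n) = (p−1)(q−1) = 28·262 = 7336.
Need d with 257·d ≡ 1 (mod 7336). Apply the extended Euclidean algorithm:
7336 = 28*257 + 140
257 = 1*140 + 117
140 = 1*117 + 23
117 = 5*23 + 2
23 = 11*2 + 1
2 = 2*1 + 0
Back-substitute:
1 = 23 − 11·2
1 = −11·117 + 56·23
1 = 56·140 − 67·117
1 = −67·257 + 123·140
1 = 123·7336 − 3511·257
So 257·(-3511) ≡ 1 (mod 7336), hence d ≡ -3511 ≡ 3825 (mod 7336).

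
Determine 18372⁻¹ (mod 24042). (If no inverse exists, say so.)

Euclidean algorithm on 24042, 18372:
24042 = 1×18372 + 5670
18372 = 3×5670 + 1362
5670 = 4×1362 + 222
1362 = 6×222 + 30
222 = 7×30 + 12
30 = 2×12 + 6
12 = 2×6 + 0
gcd(18372, 24042) = 6 ≠ 1, so 18372 has no multiplicative inverse modulo 24042.

no inverse exists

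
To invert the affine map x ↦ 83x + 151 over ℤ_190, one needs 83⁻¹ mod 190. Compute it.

Extended Euclidean algorithm:
190 = 2×83 + 24
83 = 3×24 + 11
24 = 2×11 + 2
11 = 5×2 + 1
2 = 2×1 + 0
The gcd is 1. Working backward:
1 = 11 − 5·2
1 = −5·24 + 11·11
1 = 11·83 − 38·24
1 = −38·190 + 87·83
So 83·87 ≡ 1 (mod 190).

87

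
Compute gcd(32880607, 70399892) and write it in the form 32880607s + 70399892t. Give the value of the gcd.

Repeated division:
70399892 = 2·32880607 + 4638678
32880607 = 7·4638678 + 409861
4638678 = 11·409861 + 130207
409861 = 3·130207 + 19240
130207 = 6·19240 + 14767
19240 = 1·14767 + 4473
14767 = 3·4473 + 1348
4473 = 3·1348 + 429
1348 = 3·429 + 61
429 = 7·61 + 2
61 = 30·2 + 1
2 = 2·1 + 0
gcd(32880607, 70399892) = 1.
Working backward:
1 = 61 − 30·2
1 = −30·429 + 211·61
1 = 211·1348 − 663·429
1 = −663·4473 + 2200·1348
1 = 2200·14767 − 7263·4473
1 = −7263·19240 + 9463·14767
1 = 9463·130207 − 64041·19240
1 = −64041·409861 + 201586·130207
1 = 201586·4638678 − 2281487·409861
1 = −2281487·32880607 + 16171995·4638678
1 = 16171995·70399892 − 34625477·32880607
So 1 = (16171995)·70399892 + (-34625477)·32880607.

1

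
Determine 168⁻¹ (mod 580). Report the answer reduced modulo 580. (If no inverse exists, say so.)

Compute gcd(168, 580):
580 = 3*168 + 76
168 = 2*76 + 16
76 = 4*16 + 12
16 = 1*12 + 4
12 = 3*4 + 0
Since gcd = 4 > 1, 168 is not a unit mod 580.

no inverse exists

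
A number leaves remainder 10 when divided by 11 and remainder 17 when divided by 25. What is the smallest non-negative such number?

142

Write x = 10 + 11·k. Then 11·k ≡ 17 − 10 ≡ 7 (mod 25).
Need 11⁻¹ mod 25. Extended Euclid on (25, 11):
25 = 2×11 + 3
11 = 3×3 + 2
3 = 1×2 + 1
2 = 2×1 + 0
Back-substitute:
1 = 3 − 2
1 = −11 + 4·3
1 = 4·25 − 9·11
11⁻¹ ≡ 16 (mod 25), so k ≡ 16·7 ≡ 12 (mod 25).
x = 10 + 11·12 = 142.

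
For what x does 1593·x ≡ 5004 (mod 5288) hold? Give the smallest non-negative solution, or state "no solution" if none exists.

4604

First find gcd(1593, 5288):
5288 = 3·1593 + 509
1593 = 3·509 + 66
509 = 7·66 + 47
66 = 1·47 + 19
47 = 2·19 + 9
19 = 2·9 + 1
9 = 9·1 + 0
gcd = 1, so a unique solution mod 5288 exists.
Back-substitute for the Bézout coefficients:
1 = 19 − 2·9
1 = −2·47 + 5·19
1 = 5·66 − 7·47
1 = −7·509 + 54·66
1 = 54·1593 − 169·509
1 = −169·5288 + 561·1593
So 1593·(561) ≡ 1 (mod 5288), giving 1593⁻¹ ≡ 561.
x ≡ 1593⁻¹·5004 ≡ 561·5004 ≡ 4604 (mod 5288).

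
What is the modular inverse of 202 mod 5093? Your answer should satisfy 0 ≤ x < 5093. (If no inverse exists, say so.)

gcd(5093, 202) by repeated division:
5093 = 25*202 + 43
202 = 4*43 + 30
43 = 1*30 + 13
30 = 2*13 + 4
13 = 3*4 + 1
4 = 4*1 + 0
The gcd is 1. Working backward:
1 = 13 − 3·4
1 = −3·30 + 7·13
1 = 7·43 − 10·30
1 = −10·202 + 47·43
1 = 47·5093 − 1185·202
Thus 202·(-1185) ≡ 1 (mod 5093); reducing, -1185 mod 5093 = 3908.

3908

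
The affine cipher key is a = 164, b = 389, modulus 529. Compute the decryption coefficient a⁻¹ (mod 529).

100

Run Euclid on (529, 164):
529 = 3*164 + 37
164 = 4*37 + 16
37 = 2*16 + 5
16 = 3*5 + 1
5 = 5*1 + 0
The gcd is 1. Working backward:
1 = 16 − 3·5
1 = −3·37 + 7·16
1 = 7·164 − 31·37
1 = −31·529 + 100·164
So 164·100 ≡ 1 (mod 529).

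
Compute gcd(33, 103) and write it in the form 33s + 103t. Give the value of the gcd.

Repeated division:
103 = 3×33 + 4
33 = 8×4 + 1
4 = 4×1 + 0
gcd(33, 103) = 1.
Express as a combination:
1 = 33 − 8·4
1 = −8·103 + 25·33
So 1 = (-8)·103 + (25)·33.

1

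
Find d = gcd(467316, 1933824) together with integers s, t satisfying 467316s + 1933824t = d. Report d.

12

Repeated division:
1933824 = 4×467316 + 64560
467316 = 7×64560 + 15396
64560 = 4×15396 + 2976
15396 = 5×2976 + 516
2976 = 5×516 + 396
516 = 1×396 + 120
396 = 3×120 + 36
120 = 3×36 + 12
36 = 3×12 + 0
gcd(467316, 1933824) = 12.
Express as a combination:
12 = 120 − 3·36
12 = −3·396 + 10·120
12 = 10·516 − 13·396
12 = −13·2976 + 75·516
12 = 75·15396 − 388·2976
12 = −388·64560 + 1627·15396
12 = 1627·467316 − 11777·64560
12 = −11777·1933824 + 48735·467316
So 12 = (-11777)·1933824 + (48735)·467316.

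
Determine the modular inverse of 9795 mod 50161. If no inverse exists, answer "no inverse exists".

Extended Euclidean algorithm:
50161 = 5×9795 + 1186
9795 = 8×1186 + 307
1186 = 3×307 + 265
307 = 1×265 + 42
265 = 6×42 + 13
42 = 3×13 + 3
13 = 4×3 + 1
3 = 3×1 + 0
The gcd is 1. Working backward:
1 = 13 − 4·3
1 = −4·42 + 13·13
1 = 13·265 − 82·42
1 = −82·307 + 95·265
1 = 95·1186 − 367·307
1 = −367·9795 + 3031·1186
1 = 3031·50161 − 15522·9795
So 9795·(-15522) ≡ 1 (mod 50161), and -15522 ≡ 34639 (mod 50161).

34639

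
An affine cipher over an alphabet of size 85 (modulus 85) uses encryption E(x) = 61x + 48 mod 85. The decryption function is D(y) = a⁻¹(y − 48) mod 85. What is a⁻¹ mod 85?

46

Extended Euclidean algorithm:
85 = 1*61 + 24
61 = 2*24 + 13
24 = 1*13 + 11
13 = 1*11 + 2
11 = 5*2 + 1
2 = 2*1 + 0
gcd = 1, so the inverse exists. Back-substitute:
1 = 11 − 5·2
1 = −5·13 + 6·11
1 = 6·24 − 11·13
1 = −11·61 + 28·24
1 = 28·85 − 39·61
Thus 61·(-39) ≡ 1 (mod 85); reducing, -39 mod 85 = 46.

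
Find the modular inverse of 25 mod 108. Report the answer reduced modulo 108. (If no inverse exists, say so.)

Apply the Euclidean algorithm to 108 and 25:
108 = 4*25 + 8
25 = 3*8 + 1
8 = 8*1 + 0
Since gcd(25, 108) = 1, back-substitute to write 1 as a combination:
1 = 25 − 3·8
1 = −3·108 + 13·25
So 25·13 ≡ 1 (mod 108).

13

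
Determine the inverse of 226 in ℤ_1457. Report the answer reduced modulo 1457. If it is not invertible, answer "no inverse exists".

Extended Euclidean algorithm:
1457 = 6*226 + 101
226 = 2*101 + 24
101 = 4*24 + 5
24 = 4*5 + 4
5 = 1*4 + 1
4 = 4*1 + 0
The gcd is 1. Working backward:
1 = 5 − 4
1 = −24 + 5·5
1 = 5·101 − 21·24
1 = −21·226 + 47·101
1 = 47·1457 − 303·226
Hence 226⁻¹ ≡ -303 ≡ 1154 (mod 1457).

1154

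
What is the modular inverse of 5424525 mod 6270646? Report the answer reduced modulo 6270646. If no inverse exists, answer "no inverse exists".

3201915

gcd(6270646, 5424525) by repeated division:
6270646 = 1*5424525 + 846121
5424525 = 6*846121 + 347799
846121 = 2*347799 + 150523
347799 = 2*150523 + 46753
150523 = 3*46753 + 10264
46753 = 4*10264 + 5697
10264 = 1*5697 + 4567
5697 = 1*4567 + 1130
4567 = 4*1130 + 47
1130 = 24*47 + 2
47 = 23*2 + 1
2 = 2*1 + 0
Since gcd(5424525, 6270646) = 1, back-substitute to write 1 as a combination:
1 = 47 − 23·2
1 = −23·1130 + 553·47
1 = 553·4567 − 2235·1130
1 = −2235·5697 + 2788·4567
1 = 2788·10264 − 5023·5697
1 = −5023·46753 + 22880·10264
1 = 22880·150523 − 73663·46753
1 = −73663·347799 + 170206·150523
1 = 170206·846121 − 414075·347799
1 = −414075·5424525 + 2654656·846121
1 = 2654656·6270646 − 3068731·5424525
Thus 5424525·(-3068731) ≡ 1 (mod 6270646); reducing, -3068731 mod 6270646 = 3201915.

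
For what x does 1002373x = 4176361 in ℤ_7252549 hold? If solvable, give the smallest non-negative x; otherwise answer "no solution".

4450146

First find gcd(1002373, 7252549):
7252549 = 7·1002373 + 235938
1002373 = 4·235938 + 58621
235938 = 4·58621 + 1454
58621 = 40·1454 + 461
1454 = 3·461 + 71
461 = 6·71 + 35
71 = 2·35 + 1
35 = 35·1 + 0
gcd = 1, so a unique solution mod 7252549 exists.
Back-substitute for the Bézout coefficients:
1 = 71 − 2·35
1 = −2·461 + 13·71
1 = 13·1454 − 41·461
1 = −41·58621 + 1653·1454
1 = 1653·235938 − 6653·58621
1 = −6653·1002373 + 28265·235938
1 = 28265·7252549 − 204508·1002373
So 1002373·(-204508) ≡ 1 (mod 7252549), giving 1002373⁻¹ ≡ 7048041.
x ≡ 1002373⁻¹·4176361 ≡ 7048041·4176361 ≡ 4450146 (mod 7252549).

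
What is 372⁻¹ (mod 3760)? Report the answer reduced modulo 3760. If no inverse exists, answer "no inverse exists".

Compute gcd(372, 3760):
3760 = 10*372 + 40
372 = 9*40 + 12
40 = 3*12 + 4
12 = 3*4 + 0
gcd(372, 3760) = 4 ≠ 1, so 372 has no multiplicative inverse modulo 3760.

no inverse exists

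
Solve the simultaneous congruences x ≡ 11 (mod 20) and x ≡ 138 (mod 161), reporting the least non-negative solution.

Write x = 11 + 20·k. Then 20·k ≡ 138 − 11 ≡ 127 (mod 161).
Need 20⁻¹ mod 161. Extended Euclid on (161, 20):
161 = 8·20 + 1
20 = 20·1 + 0
Back-substitute:
1 = 161 − 8·20
20⁻¹ ≡ 153 (mod 161), so k ≡ 153·127 ≡ 111 (mod 161).
x = 11 + 20·111 = 2231.

2231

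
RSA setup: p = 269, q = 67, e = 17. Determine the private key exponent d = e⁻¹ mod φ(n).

φ(n) = (p−1)(q−1) = 268·66 = 17688.
Need d with 17·d ≡ 1 (mod 17688). Apply the extended Euclidean algorithm:
17688 = 1040·17 + 8
17 = 2·8 + 1
8 = 8·1 + 0
Back-substitute:
1 = 17 − 2·8
1 = −2·17688 + 2081·17
So 17·2081 ≡ 1 (mod 17688), hence d = 2081.

2081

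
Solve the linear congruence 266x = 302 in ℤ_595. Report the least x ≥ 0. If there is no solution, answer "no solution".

gcd(266, 595):
595 = 2×266 + 63
266 = 4×63 + 14
63 = 4×14 + 7
14 = 2×7 + 0
gcd = 7, but 7 ∤ 302, so the congruence has no solution.

no solution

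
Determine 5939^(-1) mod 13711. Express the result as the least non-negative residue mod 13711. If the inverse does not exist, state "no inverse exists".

6949

Extended Euclidean algorithm:
13711 = 2*5939 + 1833
5939 = 3*1833 + 440
1833 = 4*440 + 73
440 = 6*73 + 2
73 = 36*2 + 1
2 = 2*1 + 0
The gcd is 1. Working backward:
1 = 73 − 36·2
1 = −36·440 + 217·73
1 = 217·1833 − 904·440
1 = −904·5939 + 2929·1833
1 = 2929·13711 − 6762·5939
So 5939·(-6762) ≡ 1 (mod 13711), and -6762 ≡ 6949 (mod 13711).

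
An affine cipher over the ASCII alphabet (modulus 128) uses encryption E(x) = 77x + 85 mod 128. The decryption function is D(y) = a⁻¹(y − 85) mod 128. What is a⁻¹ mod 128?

gcd(128, 77) by repeated division:
128 = 1×77 + 51
77 = 1×51 + 26
51 = 1×26 + 25
26 = 1×25 + 1
25 = 25×1 + 0
gcd = 1, so the inverse exists. Back-substitute:
1 = 26 − 25
1 = −51 + 2·26
1 = 2·77 − 3·51
1 = −3·128 + 5·77
So 77·5 ≡ 1 (mod 128).

5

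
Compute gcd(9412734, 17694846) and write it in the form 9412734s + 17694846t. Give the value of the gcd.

6

Euclidean algorithm:
17694846 = 1*9412734 + 8282112
9412734 = 1*8282112 + 1130622
8282112 = 7*1130622 + 367758
1130622 = 3*367758 + 27348
367758 = 13*27348 + 12234
27348 = 2*12234 + 2880
12234 = 4*2880 + 714
2880 = 4*714 + 24
714 = 29*24 + 18
24 = 1*18 + 6
18 = 3*6 + 0
gcd(9412734, 17694846) = 6.
Back-substituting:
6 = 24 − 18
6 = −714 + 30·24
6 = 30·2880 − 121·714
6 = −121·12234 + 514·2880
6 = 514·27348 − 1149·12234
6 = −1149·367758 + 15451·27348
6 = 15451·1130622 − 47502·367758
6 = −47502·8282112 + 347965·1130622
6 = 347965·9412734 − 395467·8282112
6 = −395467·17694846 + 743432·9412734
So 6 = (-395467)·17694846 + (743432)·9412734.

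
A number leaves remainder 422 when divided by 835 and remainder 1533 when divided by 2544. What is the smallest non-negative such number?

Write x = 422 + 835·k. Then 835·k ≡ 1533 − 422 ≡ 1111 (mod 2544).
Need 835⁻¹ mod 2544. Extended Euclid on (2544, 835):
2544 = 3·835 + 39
835 = 21·39 + 16
39 = 2·16 + 7
16 = 2·7 + 2
7 = 3·2 + 1
2 = 2·1 + 0
Back-substitute:
1 = 7 − 3·2
1 = −3·16 + 7·7
1 = 7·39 − 17·16
1 = −17·835 + 364·39
1 = 364·2544 − 1109·835
835⁻¹ ≡ 1435 (mod 2544), so k ≡ 1435·1111 ≡ 1741 (mod 2544).
x = 422 + 835·1741 = 1454157.

1454157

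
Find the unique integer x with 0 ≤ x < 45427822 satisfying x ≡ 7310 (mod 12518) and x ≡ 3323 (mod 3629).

35433250

Write x = 7310 + 12518·k. Then 12518·k ≡ 3323 − 7310 ≡ 3271 (mod 3629).
Need 12518⁻¹ mod 3629. Extended Euclid on (3629, 1631):
3629 = 2·1631 + 367
1631 = 4·367 + 163
367 = 2·163 + 41
163 = 3·41 + 40
41 = 1·40 + 1
40 = 40·1 + 0
Back-substitute:
1 = 41 − 40
1 = −163 + 4·41
1 = 4·367 − 9·163
1 = −9·1631 + 40·367
1 = 40·3629 − 89·1631
12518⁻¹ ≡ 3540 (mod 3629), so k ≡ 3540·3271 ≡ 2830 (mod 3629).
x = 7310 + 12518·2830 = 35433250.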